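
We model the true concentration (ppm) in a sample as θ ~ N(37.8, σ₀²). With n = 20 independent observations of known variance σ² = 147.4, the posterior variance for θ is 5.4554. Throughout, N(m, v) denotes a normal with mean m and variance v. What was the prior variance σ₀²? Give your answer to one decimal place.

σ₀² = 21.0

For the Normal–Normal model with known σ², precisions add: τ_n = τ₀ + n/σ².
So 1/σ₀² = 1/5.4554 − 20/147.4 = 0.183305 − 0.135685 = 0.047620.
Hence σ₀² = 1/0.047620 ≈ 21.0.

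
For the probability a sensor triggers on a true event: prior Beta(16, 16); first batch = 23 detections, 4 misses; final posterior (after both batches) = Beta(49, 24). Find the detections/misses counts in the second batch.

10 detections and 4 misses

Sequential conjugate updates are equivalent to a single update on the pooled data, so total successes = posterior α − prior α and total failures = posterior β − prior β.
Total across both batches: 49−16=33 detections, 24−16=8 misses.
Subtract the first batch: 33−23=10 detections and 8−4=4 misses.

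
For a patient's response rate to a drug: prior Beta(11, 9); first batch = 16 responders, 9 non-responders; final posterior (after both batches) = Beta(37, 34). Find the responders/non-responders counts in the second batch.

10 responders and 16 non-responders

Because Beta–binomial updating is additive in the counts, the combined data contributed (α_post−α_prior, β_post−β_prior) successes and failures.
Total across both batches: 37−11=26 responders, 34−9=25 non-responders.
Subtract the first batch: 26−16=10 responders and 25−9=16 non-responders.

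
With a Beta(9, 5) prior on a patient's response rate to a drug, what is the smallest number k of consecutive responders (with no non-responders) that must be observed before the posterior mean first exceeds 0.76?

After k responders and 0 non-responders the posterior is Beta(9+k, 5), with mean (9+k)/(9+5+k).
Set (9+k)/(14+k) > 0.76 and solve: k > (0.76·14 − 9)/(1 − 0.76) = 6.833.
The smallest integer exceeding 6.833 is 7.

k = 7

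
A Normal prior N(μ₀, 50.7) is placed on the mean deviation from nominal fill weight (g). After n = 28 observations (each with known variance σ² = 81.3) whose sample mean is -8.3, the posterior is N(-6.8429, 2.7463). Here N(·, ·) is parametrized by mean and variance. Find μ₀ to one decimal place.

With known observation variance, the Normal–Normal posterior has precision τ_n = τ₀ + n/σ² and mean μ_n = (τ₀μ₀ + (n/σ²)x̄)/τ_n.
Here τ₀ = 1/50.7 = 0.019724 and τ_data = 28/81.3 = 0.344403, so τ_n = 0.364127.
Rearranging for μ₀: μ₀ = (μ_n·τ_n − τ_data·x̄)/τ₀ = (-6.8429·0.364127 − 0.344403·-8.3) / 0.019724 = 0.366860/0.019724 ≈ 18.6.

μ₀ = 18.6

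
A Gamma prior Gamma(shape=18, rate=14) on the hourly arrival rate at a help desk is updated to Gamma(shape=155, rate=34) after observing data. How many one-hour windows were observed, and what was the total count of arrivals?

n = 20 one-hour windows with total 137 arrivals

A Gamma(α, β) prior (rate parametrization) on a Poisson rate with n observations summing to S gives posterior Gamma(α+S, β+n).
Matching: Σxᵢ = 155 − 18 = 137 and n = 34 − 14 = 20.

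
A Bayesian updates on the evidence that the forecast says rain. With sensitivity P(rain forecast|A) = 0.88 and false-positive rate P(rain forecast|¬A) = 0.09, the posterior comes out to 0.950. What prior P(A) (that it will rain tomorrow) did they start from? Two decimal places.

P(A) = 0.66

In odds form, posterior odds = prior odds × likelihood ratio, so prior odds = posterior odds ÷ LR.
Posterior odds = 0.950/(1−0.950) = 19.0000. LR = 0.88/0.09 = 9.7778.
Prior odds = 19.0000/9.7778 = 1.9432, so P(A) = 1.9432/(1+1.9432) ≈ 0.66.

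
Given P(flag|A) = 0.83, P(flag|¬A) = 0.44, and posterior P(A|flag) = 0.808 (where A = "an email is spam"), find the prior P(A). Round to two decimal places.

P(A) = 0.69

Bayes' rule in odds form gives O(A|E) = O(A)·[P(E|A)/P(E|¬A)], hence O(A) = O(A|E)/LR.
Posterior odds = 0.808/(1−0.808) = 4.2083. LR = 0.83/0.44 = 1.8864.
Prior odds = 4.2083/1.8864 = 2.2309, so P(A) = 2.2309/(1+2.2309) ≈ 0.69.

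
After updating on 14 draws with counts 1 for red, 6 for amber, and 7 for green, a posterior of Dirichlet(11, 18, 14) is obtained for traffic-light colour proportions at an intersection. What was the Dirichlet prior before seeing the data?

For a Dirichlet(α) prior with multinomial counts c, the posterior is Dirichlet(α + c) componentwise.
Subtract each count from the matching posterior parameter: 11−1=10, 18−6=12, 14−7=7.

Dirichlet(10, 12, 7)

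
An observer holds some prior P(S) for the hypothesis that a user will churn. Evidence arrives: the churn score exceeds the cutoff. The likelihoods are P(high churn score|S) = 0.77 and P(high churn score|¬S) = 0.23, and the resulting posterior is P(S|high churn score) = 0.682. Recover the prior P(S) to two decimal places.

P(S) = 0.39

Bayes' rule in odds form gives O(S|E) = O(S)·[P(E|S)/P(E|¬S)], hence O(S) = O(S|E)/LR.
Posterior odds = 0.682/(1−0.682) = 2.1447. LR = 0.77/0.23 = 3.3478.
Prior odds = 2.1447/3.3478 = 0.6406, so P(S) = 0.6406/(1+0.6406) ≈ 0.39.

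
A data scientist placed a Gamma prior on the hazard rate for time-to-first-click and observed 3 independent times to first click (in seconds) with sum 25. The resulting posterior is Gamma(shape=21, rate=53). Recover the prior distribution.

Gamma(shape=18, rate=28)

For an exponential likelihood with a Gamma(α, β) prior on the rate, n observations with total T give posterior Gamma(α+n, β+T).
So α = 21 − 3 = 18 and β = 53 − 25 = 28.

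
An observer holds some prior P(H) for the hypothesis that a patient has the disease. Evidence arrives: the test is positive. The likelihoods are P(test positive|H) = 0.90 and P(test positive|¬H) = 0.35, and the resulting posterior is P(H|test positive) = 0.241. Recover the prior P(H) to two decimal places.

Bayes' rule in odds form gives O(H|E) = O(H)·[P(E|H)/P(E|¬H)], hence O(H) = O(H|E)/LR.
Posterior odds = 0.241/(1−0.241) = 0.3175. LR = 0.90/0.35 = 2.5714.
Prior odds = 0.3175/2.5714 = 0.1235, so P(H) = 0.1235/(1+0.1235) ≈ 0.11.

P(H) = 0.11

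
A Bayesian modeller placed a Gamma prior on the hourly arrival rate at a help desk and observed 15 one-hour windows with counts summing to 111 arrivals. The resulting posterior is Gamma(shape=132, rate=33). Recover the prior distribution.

Gamma–Poisson conjugacy: posterior shape = α + Σxᵢ, posterior rate = β + n.
So α = 132 − 111 = 21 and β = 33 − 15 = 18.

Gamma(shape=21, rate=18)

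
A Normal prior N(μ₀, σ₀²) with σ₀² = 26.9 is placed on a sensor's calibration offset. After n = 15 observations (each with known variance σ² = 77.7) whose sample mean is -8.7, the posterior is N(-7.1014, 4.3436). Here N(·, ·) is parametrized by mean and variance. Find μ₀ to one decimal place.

With known observation variance, the Normal–Normal posterior has precision τ_n = τ₀ + n/σ² and mean μ_n = (τ₀μ₀ + (n/σ²)x̄)/τ_n.
Here τ₀ = 1/26.9 = 0.037175 and τ_data = 15/77.7 = 0.193050, so τ_n = 0.230225.
Rearranging for μ₀: μ₀ = (μ_n·τ_n − τ_data·x̄)/τ₀ = (-7.1014·0.230225 − 0.193050·-8.7) / 0.037175 = 0.044615/0.037175 ≈ 1.2.

μ₀ = 1.2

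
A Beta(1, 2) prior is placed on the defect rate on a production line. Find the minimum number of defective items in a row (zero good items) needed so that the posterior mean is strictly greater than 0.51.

After k defective items and 0 good items the posterior is Beta(1+k, 2), with mean (1+k)/(1+2+k).
Set (1+k)/(3+k) > 0.51 and solve: k > (0.51·3 − 1)/(1 − 0.51) = 1.082.
The smallest integer exceeding 1.082 is 2, and checking k=2: (3)/(5) = 0.6000 > 0.51.

k = 2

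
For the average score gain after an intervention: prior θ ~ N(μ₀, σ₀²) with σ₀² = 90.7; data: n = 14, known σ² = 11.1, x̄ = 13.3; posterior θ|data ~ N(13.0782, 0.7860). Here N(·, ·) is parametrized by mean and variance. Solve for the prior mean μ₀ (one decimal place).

With known observation variance, the Normal–Normal posterior has precision τ_n = τ₀ + n/σ² and mean μ_n = (τ₀μ₀ + (n/σ²)x̄)/τ_n.
Here τ₀ = 1/90.7 = 0.011025 and τ_data = 14/11.1 = 1.261261, so τ_n = 1.272286.
Rearranging for μ₀: μ₀ = (μ_n·τ_n − τ_data·x̄)/τ₀ = (13.0782·1.272286 − 1.261261·13.3) / 0.011025 = -0.135561/0.011025 ≈ -12.3.

μ₀ = -12.3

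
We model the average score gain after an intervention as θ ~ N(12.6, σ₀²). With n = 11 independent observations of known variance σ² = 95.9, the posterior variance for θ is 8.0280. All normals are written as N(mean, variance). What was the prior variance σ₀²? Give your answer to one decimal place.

σ₀² = 101.4

Posterior precision equals prior precision plus data precision: 1/σ_n² = 1/σ₀² + n/σ².
So 1/σ₀² = 1/8.0280 − 11/95.9 = 0.124564 − 0.114703 = 0.009861.
Hence σ₀² = 1/0.009861 ≈ 101.4.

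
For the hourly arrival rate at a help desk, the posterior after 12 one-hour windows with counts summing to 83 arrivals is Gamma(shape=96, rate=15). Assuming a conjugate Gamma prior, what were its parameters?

Gamma(shape=13, rate=3)

Gamma–Poisson conjugacy: posterior shape = α + Σxᵢ, posterior rate = β + n.
So α = 96 − 83 = 13 and β = 15 − 12 = 3.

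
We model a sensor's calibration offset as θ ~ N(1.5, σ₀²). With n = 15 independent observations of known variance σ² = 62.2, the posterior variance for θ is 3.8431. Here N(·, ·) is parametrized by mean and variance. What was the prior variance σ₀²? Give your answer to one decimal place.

For the Normal–Normal model with known σ², precisions add: τ_n = τ₀ + n/σ².
So 1/σ₀² = 1/3.8431 − 15/62.2 = 0.260207 − 0.241158 = 0.019049.
Hence σ₀² = 1/0.019049 ≈ 52.5.

σ₀² = 52.5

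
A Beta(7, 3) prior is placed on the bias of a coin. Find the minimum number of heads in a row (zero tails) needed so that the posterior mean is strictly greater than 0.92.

k = 28

After k heads and 0 tails the posterior is Beta(7+k, 3), with mean (7+k)/(7+3+k).
Set (7+k)/(10+k) > 0.92 and solve: k > (0.92·10 − 7)/(1 − 0.92) = 27.500.
The smallest integer exceeding 27.500 is 28, and checking k=28: (35)/(38) = 0.9211 > 0.92.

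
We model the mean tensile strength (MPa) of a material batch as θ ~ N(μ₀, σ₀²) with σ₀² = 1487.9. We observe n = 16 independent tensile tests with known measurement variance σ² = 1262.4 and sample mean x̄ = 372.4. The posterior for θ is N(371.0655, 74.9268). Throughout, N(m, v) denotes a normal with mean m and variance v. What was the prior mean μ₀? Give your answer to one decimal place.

The posterior mean is a precision-weighted average: μ_n = (τ₀μ₀ + τ_data·x̄)/(τ₀+τ_data), with τ₀=1/σ₀² and τ_data=n/σ².
Here τ₀ = 1/1487.9 = 0.000672 and τ_data = 16/1262.4 = 0.012674, so τ_n = 0.013346.
Rearranging for μ₀: μ₀ = (μ_n·τ_n − τ_data·x̄)/τ₀ = (371.0655·0.013346 − 0.012674·372.4) / 0.000672 = 0.232443/0.000672 ≈ 345.9.

μ₀ = 345.9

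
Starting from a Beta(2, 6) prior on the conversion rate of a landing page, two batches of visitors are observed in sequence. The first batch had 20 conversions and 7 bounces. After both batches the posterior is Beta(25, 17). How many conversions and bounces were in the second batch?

3 conversions and 4 bounces

Because Beta–binomial updating is additive in the counts, the combined data contributed (α_post−α_prior, β_post−β_prior) successes and failures.
Total across both batches: 25−2=23 conversions, 17−6=11 bounces.
Subtract the first batch: 23−20=3 conversions and 11−7=4 bounces.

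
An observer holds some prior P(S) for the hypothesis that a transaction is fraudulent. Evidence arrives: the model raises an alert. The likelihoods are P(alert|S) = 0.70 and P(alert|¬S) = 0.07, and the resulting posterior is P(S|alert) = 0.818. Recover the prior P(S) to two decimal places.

Bayes' rule in odds form gives O(S|E) = O(S)·[P(E|S)/P(E|¬S)], hence O(S) = O(S|E)/LR.
Posterior odds = 0.818/(1−0.818) = 4.4945. LR = 0.70/0.07 = 10.0000.
Prior odds = 4.4945/10.0000 = 0.4495, so P(S) = 0.4495/(1+0.4495) ≈ 0.31.

P(S) = 0.31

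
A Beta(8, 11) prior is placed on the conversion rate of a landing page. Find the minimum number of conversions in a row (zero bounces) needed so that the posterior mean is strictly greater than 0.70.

k = 18

After k conversions and 0 bounces the posterior is Beta(8+k, 11), with mean (8+k)/(8+11+k).
Set (8+k)/(19+k) > 0.70 and solve: k > (0.70·19 − 8)/(1 − 0.70) = 17.667.
The smallest integer exceeding 17.667 is 18.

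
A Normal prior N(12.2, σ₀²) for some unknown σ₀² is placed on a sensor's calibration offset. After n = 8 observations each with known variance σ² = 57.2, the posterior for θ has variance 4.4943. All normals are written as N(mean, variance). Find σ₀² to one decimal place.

For the Normal–Normal model with known σ², precisions add: τ_n = τ₀ + n/σ².
So 1/σ₀² = 1/4.4943 − 8/57.2 = 0.222504 − 0.139860 = 0.082644.
Hence σ₀² = 1/0.082644 ≈ 12.1.

σ₀² = 12.1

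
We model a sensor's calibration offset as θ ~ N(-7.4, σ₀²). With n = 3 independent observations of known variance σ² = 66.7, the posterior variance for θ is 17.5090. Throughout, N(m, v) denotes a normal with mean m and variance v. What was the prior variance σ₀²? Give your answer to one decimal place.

For the Normal–Normal model with known σ², precisions add: τ_n = τ₀ + n/σ².
So 1/σ₀² = 1/17.5090 − 3/66.7 = 0.057113 − 0.044978 = 0.012135.
Hence σ₀² = 1/0.012135 ≈ 82.4.

σ₀² = 82.4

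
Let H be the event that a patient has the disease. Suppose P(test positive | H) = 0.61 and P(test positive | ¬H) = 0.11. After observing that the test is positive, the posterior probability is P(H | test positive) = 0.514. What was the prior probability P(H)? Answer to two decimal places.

P(H) = 0.16

Bayes' rule in odds form gives O(H|E) = O(H)·[P(E|H)/P(E|¬H)], hence O(H) = O(H|E)/LR.
Posterior odds = 0.514/(1−0.514) = 1.0576. LR = 0.61/0.11 = 5.5455.
Prior odds = 1.0576/5.5455 = 0.1907, so P(H) = 0.1907/(1+0.1907) ≈ 0.16.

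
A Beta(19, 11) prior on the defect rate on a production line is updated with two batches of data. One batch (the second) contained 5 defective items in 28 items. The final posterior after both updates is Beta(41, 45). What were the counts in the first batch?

17 defective items and 11 good items

Sequential conjugate updates are equivalent to a single update on the pooled data, so total successes = posterior α − prior α and total failures = posterior β − prior β.
Total across both batches: 41−19=22 defective items, 45−11=34 good items.
Subtract the second batch: 22−5=17 defective items and 34−23=11 good items.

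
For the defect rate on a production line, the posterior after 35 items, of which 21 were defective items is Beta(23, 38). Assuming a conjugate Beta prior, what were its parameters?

Beta(2, 24)

Beta is conjugate to the binomial likelihood: posterior = Beta(a+s, b+f).
Subtract the data counts: 23−21=2, 38−14=24.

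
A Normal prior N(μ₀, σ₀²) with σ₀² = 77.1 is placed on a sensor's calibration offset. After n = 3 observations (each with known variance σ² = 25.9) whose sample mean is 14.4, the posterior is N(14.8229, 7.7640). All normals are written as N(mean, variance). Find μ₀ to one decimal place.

The posterior mean is a precision-weighted average: μ_n = (τ₀μ₀ + τ_data·x̄)/(τ₀+τ_data), with τ₀=1/σ₀² and τ_data=n/σ².
Here τ₀ = 1/77.1 = 0.012970 and τ_data = 3/25.9 = 0.115830, so τ_n = 0.128800.
Rearranging for μ₀: μ₀ = (μ_n·τ_n − τ_data·x̄)/τ₀ = (14.8229·0.128800 − 0.115830·14.4) / 0.012970 = 0.241238/0.012970 ≈ 18.6.

μ₀ = 18.6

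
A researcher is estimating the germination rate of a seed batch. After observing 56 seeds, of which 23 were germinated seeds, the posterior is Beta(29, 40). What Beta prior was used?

Beta(6, 7)

Under Beta–binomial conjugacy the posterior parameters are (a+s, b+f).
Subtract the data counts: 29−23=6, 40−33=7.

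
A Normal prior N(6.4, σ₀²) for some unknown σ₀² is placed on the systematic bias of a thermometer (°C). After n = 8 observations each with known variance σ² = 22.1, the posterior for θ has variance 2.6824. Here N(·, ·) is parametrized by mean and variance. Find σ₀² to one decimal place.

σ₀² = 92.5

For the Normal–Normal model with known σ², precisions add: τ_n = τ₀ + n/σ².
So 1/σ₀² = 1/2.6824 − 8/22.1 = 0.372800 − 0.361991 = 0.010809.
Hence σ₀² = 1/0.010809 ≈ 92.5.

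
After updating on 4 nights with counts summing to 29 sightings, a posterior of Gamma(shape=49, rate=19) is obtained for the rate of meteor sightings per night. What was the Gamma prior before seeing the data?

Gamma(shape=20, rate=15)

A Gamma(α, β) prior (rate parametrization) on a Poisson rate with n observations summing to S gives posterior Gamma(α+S, β+n).
So α = 49 − 29 = 20 and β = 19 − 4 = 15.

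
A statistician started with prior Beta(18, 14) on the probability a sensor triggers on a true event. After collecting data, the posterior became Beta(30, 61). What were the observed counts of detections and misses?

12 detections and 47 misses

A Beta(α, β) prior with s successes and f failures in binomial data gives a Beta(α+s, β+f) posterior.
Match parameters: s=30−18=12, f=61−14=47.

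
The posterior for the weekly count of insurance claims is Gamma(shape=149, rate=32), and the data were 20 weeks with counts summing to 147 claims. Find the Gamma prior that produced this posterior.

A Gamma(α, β) prior (rate parametrization) on a Poisson rate with n observations summing to S gives posterior Gamma(α+S, β+n).
So α = 149 − 147 = 2 and β = 32 − 20 = 12.

Gamma(shape=2, rate=12)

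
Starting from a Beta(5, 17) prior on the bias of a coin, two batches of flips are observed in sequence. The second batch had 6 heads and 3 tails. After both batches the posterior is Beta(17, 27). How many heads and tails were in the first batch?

6 heads and 7 tails

Because Beta–binomial updating is additive in the counts, the combined data contributed (α_post−α_prior, β_post−β_prior) successes and failures.
Total across both batches: 17−5=12 heads, 27−17=10 tails.
Subtract the second batch: 12−6=6 heads and 10−3=7 tails.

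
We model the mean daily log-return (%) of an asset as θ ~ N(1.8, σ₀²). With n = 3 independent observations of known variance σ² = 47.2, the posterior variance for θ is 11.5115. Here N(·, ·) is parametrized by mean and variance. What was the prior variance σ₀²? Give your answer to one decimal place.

σ₀² = 42.9

Posterior precision equals prior precision plus data precision: 1/σ_n² = 1/σ₀² + n/σ².
So 1/σ₀² = 1/11.5115 − 3/47.2 = 0.086870 − 0.063559 = 0.023311.
Hence σ₀² = 1/0.023311 ≈ 42.9.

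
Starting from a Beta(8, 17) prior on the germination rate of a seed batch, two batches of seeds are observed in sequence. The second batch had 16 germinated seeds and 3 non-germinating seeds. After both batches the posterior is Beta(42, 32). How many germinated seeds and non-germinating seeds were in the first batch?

Because Beta–binomial updating is additive in the counts, the combined data contributed (α_post−α_prior, β_post−β_prior) successes and failures.
Total across both batches: 42−8=34 germinated seeds, 32−17=15 non-germinating seeds.
Subtract the second batch: 34−16=18 germinated seeds and 15−3=12 non-germinating seeds.

18 germinated seeds and 12 non-germinating seeds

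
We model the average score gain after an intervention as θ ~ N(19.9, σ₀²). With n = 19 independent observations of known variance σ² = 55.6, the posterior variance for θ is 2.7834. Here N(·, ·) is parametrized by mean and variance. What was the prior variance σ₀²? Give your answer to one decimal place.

Posterior precision equals prior precision plus data precision: 1/σ_n² = 1/σ₀² + n/σ².
So 1/σ₀² = 1/2.7834 − 19/55.6 = 0.359273 − 0.341727 = 0.017546.
Hence σ₀² = 1/0.017546 ≈ 57.0.

σ₀² = 57.0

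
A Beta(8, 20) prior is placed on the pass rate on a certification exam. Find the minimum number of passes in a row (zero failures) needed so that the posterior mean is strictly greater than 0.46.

After k passes and 0 failures the posterior is Beta(8+k, 20), with mean (8+k)/(8+20+k).
Set (8+k)/(28+k) > 0.46 and solve: k > (0.46·28 − 8)/(1 − 0.46) = 9.037.
The smallest integer exceeding 9.037 is 10, and checking k=10: (18)/(38) = 0.4737 > 0.46.

k = 10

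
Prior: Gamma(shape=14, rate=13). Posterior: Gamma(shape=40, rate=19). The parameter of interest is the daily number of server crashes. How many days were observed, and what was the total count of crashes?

n = 6 days with total 26 crashes

Gamma–Poisson conjugacy: posterior shape = α + Σxᵢ, posterior rate = β + n.
Matching: Σxᵢ = 40 − 14 = 26 and n = 19 − 13 = 6.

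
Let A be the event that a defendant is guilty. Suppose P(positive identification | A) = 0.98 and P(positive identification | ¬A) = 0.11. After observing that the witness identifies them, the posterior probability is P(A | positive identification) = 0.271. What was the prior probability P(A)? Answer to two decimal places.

In odds form, posterior odds = prior odds × likelihood ratio, so prior odds = posterior odds ÷ LR.
Posterior odds = 0.271/(1−0.271) = 0.3717. LR = 0.98/0.11 = 8.9091.
Prior odds = 0.3717/8.9091 = 0.0417, so P(A) = 0.0417/(1+0.0417) ≈ 0.04.

P(A) = 0.04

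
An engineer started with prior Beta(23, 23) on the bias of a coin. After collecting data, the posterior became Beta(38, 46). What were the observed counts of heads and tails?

A Beta(a, b) prior with s successes and f failures in binomial data gives a Beta(a+s, b+f) posterior.
Match parameters: s=38−23=15, f=46−23=23.

15 heads and 23 tails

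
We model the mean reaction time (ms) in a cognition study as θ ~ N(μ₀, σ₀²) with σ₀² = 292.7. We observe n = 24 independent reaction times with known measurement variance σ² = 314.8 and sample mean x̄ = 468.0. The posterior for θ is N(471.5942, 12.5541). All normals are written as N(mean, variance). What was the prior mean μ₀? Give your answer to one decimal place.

μ₀ = 551.8

With known observation variance, the Normal–Normal posterior has precision τ_n = τ₀ + n/σ² and mean μ_n = (τ₀μ₀ + (n/σ²)x̄)/τ_n.
Here τ₀ = 1/292.7 = 0.003416 and τ_data = 24/314.8 = 0.076239, so τ_n = 0.079655.
Rearranging for μ₀: μ₀ = (μ_n·τ_n − τ_data·x̄)/τ₀ = (471.5942·0.079655 − 0.076239·468.0) / 0.003416 = 1.884984/0.003416 ≈ 551.8.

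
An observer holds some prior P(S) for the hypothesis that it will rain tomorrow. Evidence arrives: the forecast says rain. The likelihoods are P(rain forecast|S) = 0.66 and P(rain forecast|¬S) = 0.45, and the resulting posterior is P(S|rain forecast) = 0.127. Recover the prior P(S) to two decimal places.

Bayes' rule in odds form gives O(S|E) = O(S)·[P(E|S)/P(E|¬S)], hence O(S) = O(S|E)/LR.
Posterior odds = 0.127/(1−0.127) = 0.1455. LR = 0.66/0.45 = 1.4667.
Prior odds = 0.1455/1.4667 = 0.0992, so P(S) = 0.0992/(1+0.0992) ≈ 0.09.

P(S) = 0.09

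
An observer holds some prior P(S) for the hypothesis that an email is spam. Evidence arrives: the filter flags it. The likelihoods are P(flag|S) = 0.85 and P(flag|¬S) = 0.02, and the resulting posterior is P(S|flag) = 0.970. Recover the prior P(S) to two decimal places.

Bayes' rule in odds form gives O(S|E) = O(S)·[P(E|S)/P(E|¬S)], hence O(S) = O(S|E)/LR.
Posterior odds = 0.970/(1−0.970) = 32.3333. LR = 0.85/0.02 = 42.5000.
Prior odds = 32.3333/42.5000 = 0.7608, so P(S) = 0.7608/(1+0.7608) ≈ 0.43.

P(S) = 0.43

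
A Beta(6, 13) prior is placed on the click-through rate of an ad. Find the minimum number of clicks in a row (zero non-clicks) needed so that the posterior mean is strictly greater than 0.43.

k = 4

After k clicks and 0 non-clicks the posterior is Beta(6+k, 13), with mean (6+k)/(6+13+k).
Set (6+k)/(19+k) > 0.43 and solve: k > (0.43·19 − 6)/(1 − 0.43) = 3.807.
The smallest integer exceeding 3.807 is 4.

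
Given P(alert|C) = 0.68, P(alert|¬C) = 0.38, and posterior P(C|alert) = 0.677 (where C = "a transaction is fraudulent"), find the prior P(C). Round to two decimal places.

P(C) = 0.54

In odds form, posterior odds = prior odds × likelihood ratio, so prior odds = posterior odds ÷ LR.
Posterior odds = 0.677/(1−0.677) = 2.0960. LR = 0.68/0.38 = 1.7895.
Prior odds = 2.0960/1.7895 = 1.1713, so P(C) = 1.1713/(1+1.1713) ≈ 0.54.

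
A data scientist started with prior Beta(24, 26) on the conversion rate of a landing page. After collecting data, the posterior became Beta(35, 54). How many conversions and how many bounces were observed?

11 conversions and 28 bounces

A Beta(a, b) prior with s successes and f failures in binomial data gives a Beta(a+s, b+f) posterior.
Match parameters: s=35−24=11, f=54−26=28.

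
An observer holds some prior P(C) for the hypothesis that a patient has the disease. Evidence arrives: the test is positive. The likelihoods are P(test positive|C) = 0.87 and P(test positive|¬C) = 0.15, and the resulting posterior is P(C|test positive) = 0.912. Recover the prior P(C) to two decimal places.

P(C) = 0.64

In odds form, posterior odds = prior odds × likelihood ratio, so prior odds = posterior odds ÷ LR.
Posterior odds = 0.912/(1−0.912) = 10.3636. LR = 0.87/0.15 = 5.8000.
Prior odds = 10.3636/5.8000 = 1.7868, so P(C) = 1.7868/(1+1.7868) ≈ 0.64.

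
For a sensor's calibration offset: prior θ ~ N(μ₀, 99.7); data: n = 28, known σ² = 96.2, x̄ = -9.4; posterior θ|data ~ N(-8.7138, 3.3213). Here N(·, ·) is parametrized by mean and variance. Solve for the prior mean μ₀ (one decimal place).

μ₀ = 11.2

With known observation variance, the Normal–Normal posterior has precision τ_n = τ₀ + n/σ² and mean μ_n = (τ₀μ₀ + (n/σ²)x̄)/τ_n.
Here τ₀ = 1/99.7 = 0.010030 and τ_data = 28/96.2 = 0.291060, so τ_n = 0.301090.
Rearranging for μ₀: μ₀ = (μ_n·τ_n − τ_data·x̄)/τ₀ = (-8.7138·0.301090 − 0.291060·-9.4) / 0.010030 = 0.112326/0.010030 ≈ 11.2.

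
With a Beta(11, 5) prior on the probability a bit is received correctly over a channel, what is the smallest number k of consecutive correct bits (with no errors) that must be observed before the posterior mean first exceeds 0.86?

k = 20

After k correct bits and 0 errors the posterior is Beta(11+k, 5), with mean (11+k)/(11+5+k).
Set (11+k)/(16+k) > 0.86 and solve: k > (0.86·16 − 11)/(1 − 0.86) = 19.714.
The smallest integer exceeding 19.714 is 20.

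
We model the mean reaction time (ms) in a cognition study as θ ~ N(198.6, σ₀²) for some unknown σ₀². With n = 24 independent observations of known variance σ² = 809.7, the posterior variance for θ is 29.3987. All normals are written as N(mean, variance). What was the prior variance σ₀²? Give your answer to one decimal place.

For the Normal–Normal model with known σ², precisions add: τ_n = τ₀ + n/σ².
So 1/σ₀² = 1/29.3987 − 24/809.7 = 0.034015 − 0.029641 = 0.004374.
Hence σ₀² = 1/0.004374 ≈ 228.6.

σ₀² = 228.6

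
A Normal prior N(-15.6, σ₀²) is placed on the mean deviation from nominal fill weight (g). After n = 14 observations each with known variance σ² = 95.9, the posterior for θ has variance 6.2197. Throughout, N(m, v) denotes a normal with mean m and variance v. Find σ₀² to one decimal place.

Posterior precision equals prior precision plus data precision: 1/σ_n² = 1/σ₀² + n/σ².
So 1/σ₀² = 1/6.2197 − 14/95.9 = 0.160779 − 0.145985 = 0.014794.
Hence σ₀² = 1/0.014794 ≈ 67.6.

σ₀² = 67.6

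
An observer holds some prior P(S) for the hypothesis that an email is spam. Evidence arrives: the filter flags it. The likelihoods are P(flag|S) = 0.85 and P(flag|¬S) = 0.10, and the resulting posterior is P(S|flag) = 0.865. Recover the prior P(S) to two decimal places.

In odds form, posterior odds = prior odds × likelihood ratio, so prior odds = posterior odds ÷ LR.
Posterior odds = 0.865/(1−0.865) = 6.4074. LR = 0.85/0.10 = 8.5000.
Prior odds = 6.4074/8.5000 = 0.7538, so P(S) = 0.7538/(1+0.7538) ≈ 0.43.

P(S) = 0.43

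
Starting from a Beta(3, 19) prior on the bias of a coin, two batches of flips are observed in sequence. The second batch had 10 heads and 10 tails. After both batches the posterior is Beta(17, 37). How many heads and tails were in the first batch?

4 heads and 8 tails

Because Beta–binomial updating is additive in the counts, the combined data contributed (α_post−α_prior, β_post−β_prior) successes and failures.
Total across both batches: 17−3=14 heads, 37−19=18 tails.
Subtract the second batch: 14−10=4 heads and 18−10=8 tails.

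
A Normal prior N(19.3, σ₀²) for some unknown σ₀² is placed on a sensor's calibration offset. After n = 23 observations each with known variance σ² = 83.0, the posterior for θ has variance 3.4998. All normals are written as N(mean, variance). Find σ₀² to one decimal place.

Posterior precision equals prior precision plus data precision: 1/σ_n² = 1/σ₀² + n/σ².
So 1/σ₀² = 1/3.4998 − 23/83.0 = 0.285731 − 0.277108 = 0.008623.
Hence σ₀² = 1/0.008623 ≈ 116.0.

σ₀² = 116.0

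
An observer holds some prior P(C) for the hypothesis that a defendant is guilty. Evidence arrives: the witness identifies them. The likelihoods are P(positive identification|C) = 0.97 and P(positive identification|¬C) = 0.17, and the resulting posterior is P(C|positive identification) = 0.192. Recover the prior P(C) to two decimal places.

P(C) = 0.04

In odds form, posterior odds = prior odds × likelihood ratio, so prior odds = posterior odds ÷ LR.
Posterior odds = 0.192/(1−0.192) = 0.2376. LR = 0.97/0.17 = 5.7059.
Prior odds = 0.2376/5.7059 = 0.0416, so P(C) = 0.0416/(1+0.0416) ≈ 0.04.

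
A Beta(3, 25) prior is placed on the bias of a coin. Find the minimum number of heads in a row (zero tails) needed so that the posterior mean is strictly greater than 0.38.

k = 13

After k heads and 0 tails the posterior is Beta(3+k, 25), with mean (3+k)/(3+25+k).
Set (3+k)/(28+k) > 0.38 and solve: k > (0.38·28 − 3)/(1 − 0.38) = 12.323.
The smallest integer exceeding 12.323 is 13.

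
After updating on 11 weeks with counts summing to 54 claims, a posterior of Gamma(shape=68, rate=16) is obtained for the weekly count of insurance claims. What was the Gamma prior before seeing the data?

Gamma(shape=14, rate=5)

A Gamma(α, β) prior (rate parametrization) on a Poisson rate with n observations summing to S gives posterior Gamma(α+S, β+n).
So α = 68 − 54 = 14 and β = 16 − 11 = 5.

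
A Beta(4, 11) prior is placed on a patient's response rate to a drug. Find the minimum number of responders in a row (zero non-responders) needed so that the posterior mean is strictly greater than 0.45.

k = 6

After k responders and 0 non-responders the posterior is Beta(4+k, 11), with mean (4+k)/(4+11+k).
Set (4+k)/(15+k) > 0.45 and solve: k > (0.45·15 − 4)/(1 − 0.45) = 5.000.
The smallest integer exceeding 5.000 is 6.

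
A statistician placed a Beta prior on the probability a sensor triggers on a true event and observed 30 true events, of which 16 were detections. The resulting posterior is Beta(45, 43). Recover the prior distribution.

Beta(29, 29)

Beta is conjugate to the binomial likelihood: posterior = Beta(α+s, β+f).
Subtract the data counts: 45−16=29, 43−14=29.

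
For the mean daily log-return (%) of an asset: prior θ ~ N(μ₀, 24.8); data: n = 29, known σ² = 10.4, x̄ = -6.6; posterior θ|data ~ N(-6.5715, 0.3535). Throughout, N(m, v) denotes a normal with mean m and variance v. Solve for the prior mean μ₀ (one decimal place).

μ₀ = -4.6

With known observation variance, the Normal–Normal posterior has precision τ_n = τ₀ + n/σ² and mean μ_n = (τ₀μ₀ + (n/σ²)x̄)/τ_n.
Here τ₀ = 1/24.8 = 0.040323 and τ_data = 29/10.4 = 2.788462, so τ_n = 2.828785.
Rearranging for μ₀: μ₀ = (μ_n·τ_n − τ_data·x̄)/τ₀ = (-6.5715·2.828785 − 2.788462·-6.6) / 0.040323 = -0.185511/0.040323 ≈ -4.6.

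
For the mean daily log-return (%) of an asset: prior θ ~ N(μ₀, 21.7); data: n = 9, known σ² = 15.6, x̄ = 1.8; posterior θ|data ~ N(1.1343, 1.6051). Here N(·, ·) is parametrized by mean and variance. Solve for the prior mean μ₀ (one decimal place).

The posterior mean is a precision-weighted average: μ_n = (τ₀μ₀ + τ_data·x̄)/(τ₀+τ_data), with τ₀=1/σ₀² and τ_data=n/σ².
Here τ₀ = 1/21.7 = 0.046083 and τ_data = 9/15.6 = 0.576923, so τ_n = 0.623006.
Rearranging for μ₀: μ₀ = (μ_n·τ_n − τ_data·x̄)/τ₀ = (1.1343·0.623006 − 0.576923·1.8) / 0.046083 = -0.331786/0.046083 ≈ -7.2.

μ₀ = -7.2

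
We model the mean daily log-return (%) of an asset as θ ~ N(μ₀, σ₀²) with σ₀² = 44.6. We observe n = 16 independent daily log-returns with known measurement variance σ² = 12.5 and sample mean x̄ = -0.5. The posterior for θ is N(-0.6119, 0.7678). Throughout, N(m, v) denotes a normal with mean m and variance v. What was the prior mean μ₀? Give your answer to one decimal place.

With known observation variance, the Normal–Normal posterior has precision τ_n = τ₀ + n/σ² and mean μ_n = (τ₀μ₀ + (n/σ²)x̄)/τ_n.
Here τ₀ = 1/44.6 = 0.022422 and τ_data = 16/12.5 = 1.280000, so τ_n = 1.302422.
Rearranging for μ₀: μ₀ = (μ_n·τ_n − τ_data·x̄)/τ₀ = (-0.6119·1.302422 − 1.280000·-0.5) / 0.022422 = -0.156952/0.022422 ≈ -7.0.

μ₀ = -7.0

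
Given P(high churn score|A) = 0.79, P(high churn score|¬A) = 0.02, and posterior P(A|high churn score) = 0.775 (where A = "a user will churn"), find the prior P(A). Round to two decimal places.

In odds form, posterior odds = prior odds × likelihood ratio, so prior odds = posterior odds ÷ LR.
Posterior odds = 0.775/(1−0.775) = 3.4444. LR = 0.79/0.02 = 39.5000.
Prior odds = 3.4444/39.5000 = 0.0872, so P(A) = 0.0872/(1+0.0872) ≈ 0.08.

P(A) = 0.08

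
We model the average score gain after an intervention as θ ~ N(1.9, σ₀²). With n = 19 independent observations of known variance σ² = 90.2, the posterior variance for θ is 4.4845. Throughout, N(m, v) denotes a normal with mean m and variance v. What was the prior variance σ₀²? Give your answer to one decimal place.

Posterior precision equals prior precision plus data precision: 1/σ_n² = 1/σ₀² + n/σ².
So 1/σ₀² = 1/4.4845 − 19/90.2 = 0.222990 − 0.210643 = 0.012347.
Hence σ₀² = 1/0.012347 ≈ 81.0.

σ₀² = 81.0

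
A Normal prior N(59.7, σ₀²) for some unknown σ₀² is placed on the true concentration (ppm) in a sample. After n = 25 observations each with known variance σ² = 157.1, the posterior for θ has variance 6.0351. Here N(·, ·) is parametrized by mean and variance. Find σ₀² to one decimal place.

σ₀² = 152.4

For the Normal–Normal model with known σ², precisions add: τ_n = τ₀ + n/σ².
So 1/σ₀² = 1/6.0351 − 25/157.1 = 0.165697 − 0.159134 = 0.006563.
Hence σ₀² = 1/0.006563 ≈ 152.4.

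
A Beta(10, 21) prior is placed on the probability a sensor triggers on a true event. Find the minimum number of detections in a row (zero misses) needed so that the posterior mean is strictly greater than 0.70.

k = 40

After k detections and 0 misses the posterior is Beta(10+k, 21), with mean (10+k)/(10+21+k).
Set (10+k)/(31+k) > 0.70 and solve: k > (0.70·31 − 10)/(1 − 0.70) = 39.000.
The smallest integer exceeding 39.000 is 40, and checking k=40: (50)/(71) = 0.7042 > 0.70.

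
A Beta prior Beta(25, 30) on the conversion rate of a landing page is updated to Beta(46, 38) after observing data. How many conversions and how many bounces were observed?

Beta is conjugate to the binomial likelihood: posterior = Beta(a+s, b+f).
Match parameters: s=46−25=21, f=38−30=8.

21 conversions and 8 bounces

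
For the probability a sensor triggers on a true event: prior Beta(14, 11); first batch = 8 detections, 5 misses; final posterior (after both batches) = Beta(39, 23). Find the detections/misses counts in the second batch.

Sequential conjugate updates are equivalent to a single update on the pooled data, so total successes = posterior α − prior α and total failures = posterior β − prior β.
Total across both batches: 39−14=25 detections, 23−11=12 misses.
Subtract the first batch: 25−8=17 detections and 12−5=7 misses.

17 detections and 7 misses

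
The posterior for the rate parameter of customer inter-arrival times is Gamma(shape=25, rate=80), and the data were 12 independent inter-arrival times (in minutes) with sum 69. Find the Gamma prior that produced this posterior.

Gamma–exponential conjugacy: posterior shape = α + n, posterior rate = β + Σtᵢ.
So α = 25 − 12 = 13 and β = 80 − 69 = 11.

Gamma(shape=13, rate=11)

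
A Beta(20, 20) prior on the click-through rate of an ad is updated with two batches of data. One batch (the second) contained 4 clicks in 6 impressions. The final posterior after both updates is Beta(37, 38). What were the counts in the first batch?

Because Beta–binomial updating is additive in the counts, the combined data contributed (α_post−α_prior, β_post−β_prior) successes and failures.
Total across both batches: 37−20=17 clicks, 38−20=18 non-clicks.
Subtract the second batch: 17−4=13 clicks and 18−2=16 non-clicks.

13 clicks and 16 non-clicks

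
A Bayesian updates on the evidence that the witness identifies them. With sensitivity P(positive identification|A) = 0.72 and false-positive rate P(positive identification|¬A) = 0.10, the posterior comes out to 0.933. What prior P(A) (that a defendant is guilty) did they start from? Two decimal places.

P(A) = 0.66

In odds form, posterior odds = prior odds × likelihood ratio, so prior odds = posterior odds ÷ LR.
Posterior odds = 0.933/(1−0.933) = 13.9254. LR = 0.72/0.10 = 7.2000.
Prior odds = 13.9254/7.2000 = 1.9341, so P(A) = 1.9341/(1+1.9341) ≈ 0.66.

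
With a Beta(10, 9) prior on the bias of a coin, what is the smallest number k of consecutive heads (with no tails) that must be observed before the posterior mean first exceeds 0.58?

After k heads and 0 tails the posterior is Beta(10+k, 9), with mean (10+k)/(10+9+k).
Set (10+k)/(19+k) > 0.58 and solve: k > (0.58·19 − 10)/(1 − 0.58) = 2.429.
The smallest integer exceeding 2.429 is 3, and checking k=3: (13)/(22) = 0.5909 > 0.58.

k = 3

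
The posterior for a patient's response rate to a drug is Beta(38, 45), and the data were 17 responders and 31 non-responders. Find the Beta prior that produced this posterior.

Beta(21, 14)

Beta is conjugate to the binomial likelihood: posterior = Beta(α+s, β+f).
So α = 38 − 17 = 21 and β = 45 − 31 = 14.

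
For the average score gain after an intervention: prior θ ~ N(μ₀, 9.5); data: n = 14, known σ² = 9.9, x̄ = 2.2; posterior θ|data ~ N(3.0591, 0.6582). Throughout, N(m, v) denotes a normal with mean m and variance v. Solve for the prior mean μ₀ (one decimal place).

The posterior mean is a precision-weighted average: μ_n = (τ₀μ₀ + τ_data·x̄)/(τ₀+τ_data), with τ₀=1/σ₀² and τ_data=n/σ².
Here τ₀ = 1/9.5 = 0.105263 and τ_data = 14/9.9 = 1.414141, so τ_n = 1.519404.
Rearranging for μ₀: μ₀ = (μ_n·τ_n − τ_data·x̄)/τ₀ = (3.0591·1.519404 − 1.414141·2.2) / 0.105263 = 1.536899/0.105263 ≈ 14.6.

μ₀ = 14.6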